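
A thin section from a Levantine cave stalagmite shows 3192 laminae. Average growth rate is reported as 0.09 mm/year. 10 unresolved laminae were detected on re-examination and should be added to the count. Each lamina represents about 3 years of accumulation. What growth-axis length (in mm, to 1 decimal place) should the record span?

864.5 mm

After corrections the count is 3192 + 10 = 3202 laminae.
Multiplying by 3 years per lamina: 3202 × 3 = 9606 years.
Predicted length = 0.09 mm/year × 9606 years = 864.5 mm.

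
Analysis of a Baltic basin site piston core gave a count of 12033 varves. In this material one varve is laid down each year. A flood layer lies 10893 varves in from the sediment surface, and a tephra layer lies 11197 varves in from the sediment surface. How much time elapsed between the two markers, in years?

304 years

The two markers are separated by 11197 − 10893 = 304 varves.
That is 304 years at one varve per year.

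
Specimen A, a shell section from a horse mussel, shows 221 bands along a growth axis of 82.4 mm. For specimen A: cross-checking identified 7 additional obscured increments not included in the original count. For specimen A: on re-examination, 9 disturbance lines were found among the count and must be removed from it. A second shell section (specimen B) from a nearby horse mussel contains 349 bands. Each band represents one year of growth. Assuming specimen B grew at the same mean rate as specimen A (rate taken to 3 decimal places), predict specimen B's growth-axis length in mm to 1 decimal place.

131.2 mm

Specimen A: adjusted count: 221 − 9 + 7 = 219 bands.
A: Mean rate = 82.4 mm / 219 years ≈ 0.376 mm/year.
Length of B = 0.376 × 349 = 131.2 mm.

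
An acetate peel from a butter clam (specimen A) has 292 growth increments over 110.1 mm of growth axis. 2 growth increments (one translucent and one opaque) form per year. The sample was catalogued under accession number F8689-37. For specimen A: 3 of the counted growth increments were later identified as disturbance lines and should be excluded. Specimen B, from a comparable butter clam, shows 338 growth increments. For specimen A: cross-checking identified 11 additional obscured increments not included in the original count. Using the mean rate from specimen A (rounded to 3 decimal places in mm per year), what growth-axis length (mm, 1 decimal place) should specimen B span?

124.0 mm

Specimen A: adjusted count: 292 − 3 + 11 = 300 growth increments.
Specimen A: with 2 growth increments per year, 300 / 2 = 150 years.
A: Mean rate = 110.1 mm / 150 years ≈ 0.734 mm per year.
Specimen B: with 2 growth increments per year, 338 / 2 = 169 years. Length of B = 0.734 × 169 = 124.0 mm.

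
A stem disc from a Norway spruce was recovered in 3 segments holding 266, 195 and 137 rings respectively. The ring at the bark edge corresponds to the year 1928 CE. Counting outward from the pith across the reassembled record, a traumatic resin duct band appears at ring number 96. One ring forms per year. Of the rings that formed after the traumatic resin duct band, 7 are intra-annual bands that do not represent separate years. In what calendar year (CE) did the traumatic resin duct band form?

Total rings = 266 + 195 + 137 = 598.
The traumatic resin duct band sits at ring 96 from the pith, so 598 − 96 = 502 rings formed after it.
502 − 7 false = 495 true rings after the traumatic resin duct band.
The ring at the bark edge is 1928 CE, so the traumatic resin duct band dates to 1928 − 495 = 1433 CE.

1433 CE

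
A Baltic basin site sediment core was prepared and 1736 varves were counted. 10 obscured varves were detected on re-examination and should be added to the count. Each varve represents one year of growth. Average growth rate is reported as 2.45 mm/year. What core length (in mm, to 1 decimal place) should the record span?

Adjusted count: 1736 + 10 = 1746 varves.
Predicted length = 2.45 mm/year × 1746 years = 4277.7 mm.

4277.7 mm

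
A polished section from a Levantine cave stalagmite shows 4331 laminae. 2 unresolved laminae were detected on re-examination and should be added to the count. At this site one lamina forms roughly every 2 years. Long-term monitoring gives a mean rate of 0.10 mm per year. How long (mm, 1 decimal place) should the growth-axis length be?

True lamina count = 4331 + 2 = 4333.
Multiplying by 2 years per lamina: 4333 × 2 = 8666 years.
Length ≈ 0.10 × 8666 = 866.6 mm.

866.6 mm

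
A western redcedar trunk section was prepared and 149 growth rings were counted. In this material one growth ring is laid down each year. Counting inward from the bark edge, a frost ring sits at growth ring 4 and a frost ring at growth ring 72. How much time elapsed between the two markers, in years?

68 yr

The two markers are separated by 72 − 4 = 68 growth rings.
At one growth ring per year, 68 years elapsed between them.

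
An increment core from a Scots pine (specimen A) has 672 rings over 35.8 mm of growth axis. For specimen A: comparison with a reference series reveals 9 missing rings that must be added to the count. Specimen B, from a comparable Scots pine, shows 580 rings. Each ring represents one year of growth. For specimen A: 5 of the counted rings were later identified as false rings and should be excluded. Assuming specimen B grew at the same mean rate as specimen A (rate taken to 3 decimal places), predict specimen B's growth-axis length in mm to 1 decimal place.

30.7 mm

Specimen A: true ring count = 672 − 5 + 9 = 676.
A: 35.8 mm over 676 years gives 35.8 / 676 ≈ 0.053 mm per year.
Length of B = 0.053 × 580 = 30.7 mm.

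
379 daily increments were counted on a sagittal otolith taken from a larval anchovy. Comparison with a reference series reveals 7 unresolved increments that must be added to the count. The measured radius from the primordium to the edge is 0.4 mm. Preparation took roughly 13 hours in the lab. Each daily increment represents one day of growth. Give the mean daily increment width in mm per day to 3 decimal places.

0.001 mm per day

True daily increment count = 379 + 7 = 386.
Extension rate ≈ 0.4 / 386 = 0.001 mm per day.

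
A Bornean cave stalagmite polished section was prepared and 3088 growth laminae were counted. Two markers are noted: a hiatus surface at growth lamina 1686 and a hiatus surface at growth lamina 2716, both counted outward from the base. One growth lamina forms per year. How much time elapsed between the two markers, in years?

1030 yr

Separation: 2716 − 1686 = 1030 growth laminae.
That is 1030 years at one growth lamina per year.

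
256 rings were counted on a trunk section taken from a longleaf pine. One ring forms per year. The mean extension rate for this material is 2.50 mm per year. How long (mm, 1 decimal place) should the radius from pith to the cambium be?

640.0 mm

The record spans 256 years at 2.50 mm per year.
256 years at 2.50 mm/year gives 2.50 × 256 = 640.0 mm.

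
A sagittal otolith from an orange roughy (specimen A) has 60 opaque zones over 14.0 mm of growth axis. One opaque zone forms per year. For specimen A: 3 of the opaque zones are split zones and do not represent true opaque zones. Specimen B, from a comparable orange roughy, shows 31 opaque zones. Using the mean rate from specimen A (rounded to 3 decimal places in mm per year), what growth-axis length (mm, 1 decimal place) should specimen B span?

7.6 mm

Specimen A: adjusted count: 60 − 3 = 57 opaque zones.
A: 14.0 mm over 57 years gives 14.0 / 57 ≈ 0.246 mm/year.
B's length ≈ 0.246 × 31 = 7.6 mm.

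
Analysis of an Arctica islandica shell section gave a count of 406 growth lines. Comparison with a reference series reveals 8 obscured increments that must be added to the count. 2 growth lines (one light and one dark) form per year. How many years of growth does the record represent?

207 yr

After corrections the count is 406 + 8 = 414 growth lines.
With 2 growth lines per year, 414 / 2 = 207 years.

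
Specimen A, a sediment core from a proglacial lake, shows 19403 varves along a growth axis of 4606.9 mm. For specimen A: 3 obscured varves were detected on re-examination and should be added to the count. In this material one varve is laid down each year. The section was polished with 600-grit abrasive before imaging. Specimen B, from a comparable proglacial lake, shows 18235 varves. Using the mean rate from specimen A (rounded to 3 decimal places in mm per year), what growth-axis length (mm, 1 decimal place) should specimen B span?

4321.7 mm

Specimen A: after corrections the count is 19403 + 3 = 19406 varves.
A: Mean rate = 4606.9 mm / 19406 years ≈ 0.237 mm per year.
B's length ≈ 0.237 × 18235 = 4321.7 mm.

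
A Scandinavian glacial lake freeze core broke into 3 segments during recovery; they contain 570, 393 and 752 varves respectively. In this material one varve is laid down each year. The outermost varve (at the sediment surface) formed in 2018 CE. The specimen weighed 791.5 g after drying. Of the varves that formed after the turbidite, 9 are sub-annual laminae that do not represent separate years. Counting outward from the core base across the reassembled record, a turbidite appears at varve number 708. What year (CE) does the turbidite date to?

Total varves = 570 + 393 + 752 = 1715.
Between varve 708 and the sediment surface there are 1715 − 708 = 1007 varves.
Excluding 9 false varves: 1007 − 9 = 998.
Counting back 998 years from 2018 CE places the turbidite in 2018 − 998 = 1020 CE.

1020 CE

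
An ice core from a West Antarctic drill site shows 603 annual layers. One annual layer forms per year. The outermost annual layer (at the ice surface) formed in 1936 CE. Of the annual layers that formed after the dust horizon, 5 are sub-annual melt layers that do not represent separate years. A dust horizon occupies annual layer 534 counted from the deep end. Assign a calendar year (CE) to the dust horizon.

The dust horizon sits at annual layer 534 from the deep end, so 603 − 534 = 69 annual layers formed after it.
Removing the 5 false annual layers leaves 69 − 5 = 64 true annual layers beyond the dust horizon.
Counting back 64 years from 1936 CE places the dust horizon in 1936 − 64 = 1872 CE.

1872 CE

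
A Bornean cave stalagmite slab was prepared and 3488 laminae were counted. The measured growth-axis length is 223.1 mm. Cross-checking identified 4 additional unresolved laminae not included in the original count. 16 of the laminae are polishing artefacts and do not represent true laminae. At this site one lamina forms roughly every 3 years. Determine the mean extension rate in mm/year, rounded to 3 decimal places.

0.021 mm/year

Correcting the raw count gives 3488 − 16 + 4 = 3476 true laminae.
Multiplying by 3 years per lamina: 3476 × 3 = 10428 years.
Extension rate ≈ 223.1 / 10428 = 0.021 mm/year.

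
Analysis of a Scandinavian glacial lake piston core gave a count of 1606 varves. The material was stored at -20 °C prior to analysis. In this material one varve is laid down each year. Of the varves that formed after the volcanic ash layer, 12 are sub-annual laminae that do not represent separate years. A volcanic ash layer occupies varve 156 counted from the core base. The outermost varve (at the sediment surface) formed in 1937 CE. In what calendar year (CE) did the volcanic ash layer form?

The volcanic ash layer sits at varve 156 from the core base, so 1606 − 156 = 1450 varves formed after it.
Excluding 12 false varves: 1450 − 12 = 1438.
Counting back 1438 years from 1937 CE places the volcanic ash layer in 1937 − 1438 = 499 CE.

499 CE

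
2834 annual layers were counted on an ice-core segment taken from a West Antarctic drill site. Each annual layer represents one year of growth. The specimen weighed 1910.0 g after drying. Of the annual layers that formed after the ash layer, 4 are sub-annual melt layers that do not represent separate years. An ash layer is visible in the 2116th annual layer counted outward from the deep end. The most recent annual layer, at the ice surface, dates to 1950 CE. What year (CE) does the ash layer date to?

1236 CE

2834 − 2116 = 718 annual layers lie beyond the ash layer toward the ice surface.
718 − 4 false = 714 true annual layers after the ash layer.
1950 − 714 = 1236 CE.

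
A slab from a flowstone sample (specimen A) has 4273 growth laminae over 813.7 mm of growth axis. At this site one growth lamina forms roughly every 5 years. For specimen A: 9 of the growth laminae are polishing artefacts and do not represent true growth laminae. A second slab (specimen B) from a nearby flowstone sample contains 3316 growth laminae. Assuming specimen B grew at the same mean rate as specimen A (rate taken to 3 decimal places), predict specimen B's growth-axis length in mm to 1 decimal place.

630.0 mm

Specimen A: after corrections the count is 4273 − 9 = 4264 growth laminae.
Specimen A: 4264 growth laminae at 5 years each span 4264 × 5 = 21320 years.
A: Extension rate ≈ 813.7 / 21320 = 0.038 mm per year.
Specimen B: at 5 years per growth lamina, 3316 × 5 = 16580 years. For B, 0.038 mm/year × 16580 years = 630.0 mm.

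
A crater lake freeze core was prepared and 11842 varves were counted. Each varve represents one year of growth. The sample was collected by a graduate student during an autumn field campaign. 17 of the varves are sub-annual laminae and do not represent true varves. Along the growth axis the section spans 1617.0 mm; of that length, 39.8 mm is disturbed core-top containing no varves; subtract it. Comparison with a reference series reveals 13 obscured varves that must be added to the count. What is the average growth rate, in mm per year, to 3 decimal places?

Adjusted count: 11842 − 17 + 13 = 11838 varves.
Net length = 1617.0 − 39.8 = 1577.2 mm.
Extension rate ≈ 1577.2 / 11838 = 0.133 mm per year.

0.133 mm per year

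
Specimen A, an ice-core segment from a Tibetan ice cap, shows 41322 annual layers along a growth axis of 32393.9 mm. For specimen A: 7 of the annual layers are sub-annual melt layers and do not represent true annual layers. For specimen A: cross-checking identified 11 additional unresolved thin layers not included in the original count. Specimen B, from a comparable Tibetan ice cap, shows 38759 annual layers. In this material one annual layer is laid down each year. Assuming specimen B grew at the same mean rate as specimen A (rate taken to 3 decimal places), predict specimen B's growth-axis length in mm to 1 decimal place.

30387.1 mm

Specimen A: adjusted count: 41322 − 7 + 11 = 41326 annual layers.
A: Extension rate ≈ 32393.9 / 41326 = 0.784 mm per year.
Length of B = 0.784 × 38759 = 30387.1 mm.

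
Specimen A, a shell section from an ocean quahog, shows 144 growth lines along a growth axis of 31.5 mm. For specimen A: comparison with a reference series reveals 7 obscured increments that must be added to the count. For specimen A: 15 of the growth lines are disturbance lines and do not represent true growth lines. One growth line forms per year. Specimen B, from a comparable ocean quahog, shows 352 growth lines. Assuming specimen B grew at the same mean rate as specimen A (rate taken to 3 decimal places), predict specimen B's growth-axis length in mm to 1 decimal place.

Specimen A: after corrections the count is 144 − 15 + 7 = 136 growth lines.
A: 31.5 mm over 136 years gives 31.5 / 136 ≈ 0.232 mm/yr.
Length of B = 0.232 × 352 = 81.7 mm.

81.7 mm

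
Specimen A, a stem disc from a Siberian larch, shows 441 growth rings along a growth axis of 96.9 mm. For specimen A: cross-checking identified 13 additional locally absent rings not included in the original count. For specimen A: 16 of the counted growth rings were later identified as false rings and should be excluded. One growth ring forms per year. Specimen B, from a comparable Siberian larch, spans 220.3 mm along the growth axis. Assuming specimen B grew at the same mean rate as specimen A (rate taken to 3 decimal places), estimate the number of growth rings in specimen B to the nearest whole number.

997 growth rings

Specimen A: adjusted count: 441 − 16 + 13 = 438 growth rings.
A: Extension rate ≈ 96.9 / 438 = 0.221 mm per year.
B spans 220.3 / 0.221 = 996.83 years ≈ 997 growth rings.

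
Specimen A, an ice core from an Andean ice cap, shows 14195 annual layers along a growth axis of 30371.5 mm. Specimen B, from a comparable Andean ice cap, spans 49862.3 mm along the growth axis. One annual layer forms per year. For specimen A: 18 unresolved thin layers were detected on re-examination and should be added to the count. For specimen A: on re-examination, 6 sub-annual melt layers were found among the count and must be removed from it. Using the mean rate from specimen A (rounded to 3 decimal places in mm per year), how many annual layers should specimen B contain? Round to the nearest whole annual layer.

Specimen A: adjusted count: 14195 − 6 + 18 = 14207 annual layers.
A: 30371.5 mm over 14207 years gives 30371.5 / 14207 ≈ 2.138 mm/year.
For B, 49862.3 / 2.138 = 23321.94 years ≈ 23322 annual layers.

23322 annual layers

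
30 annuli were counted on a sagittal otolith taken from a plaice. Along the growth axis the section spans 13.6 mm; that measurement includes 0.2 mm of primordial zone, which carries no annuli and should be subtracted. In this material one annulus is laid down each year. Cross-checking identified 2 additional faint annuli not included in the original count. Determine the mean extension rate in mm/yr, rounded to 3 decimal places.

0.419 mm/yr

True annulus count = 30 + 2 = 32.
The growth record spans 13.6 − 0.2 = 13.4 mm.
Extension rate ≈ 13.4 / 32 = 0.419 mm/yr.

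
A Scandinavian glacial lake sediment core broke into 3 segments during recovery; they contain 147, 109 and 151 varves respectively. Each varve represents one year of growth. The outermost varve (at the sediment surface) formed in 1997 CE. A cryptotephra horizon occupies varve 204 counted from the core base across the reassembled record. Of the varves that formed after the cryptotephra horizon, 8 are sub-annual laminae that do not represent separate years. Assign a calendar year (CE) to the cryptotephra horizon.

1802 CE

Total varves = 147 + 109 + 151 = 407.
Between varve 204 and the sediment surface there are 407 − 204 = 203 varves.
Excluding 8 false varves: 203 − 8 = 195.
The varve at the sediment surface is 1997 CE, so the cryptotephra horizon dates to 1997 − 195 = 1802 CE.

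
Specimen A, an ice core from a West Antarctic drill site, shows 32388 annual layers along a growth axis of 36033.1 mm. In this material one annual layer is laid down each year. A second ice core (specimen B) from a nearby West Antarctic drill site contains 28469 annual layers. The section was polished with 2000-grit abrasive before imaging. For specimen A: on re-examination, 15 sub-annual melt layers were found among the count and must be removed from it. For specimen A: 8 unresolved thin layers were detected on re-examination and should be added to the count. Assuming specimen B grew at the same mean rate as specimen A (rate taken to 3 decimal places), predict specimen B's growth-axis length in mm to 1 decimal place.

31686.0 mm

Specimen A: after corrections the count is 32388 − 15 + 8 = 32381 annual layers.
A: 36033.1 mm over 32381 years gives 36033.1 / 32381 ≈ 1.113 mm per year.
Length of B = 1.113 × 28469 = 31686.0 mm.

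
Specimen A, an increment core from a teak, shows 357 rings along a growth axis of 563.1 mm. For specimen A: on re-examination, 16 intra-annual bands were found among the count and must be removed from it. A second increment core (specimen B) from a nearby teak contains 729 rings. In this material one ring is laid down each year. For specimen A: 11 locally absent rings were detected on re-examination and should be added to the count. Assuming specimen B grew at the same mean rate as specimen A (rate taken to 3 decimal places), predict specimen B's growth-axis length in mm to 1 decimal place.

1166.4 mm

Specimen A: after corrections the count is 357 − 16 + 11 = 352 rings.
A: Extension rate ≈ 563.1 / 352 = 1.600 mm per year.
Length of B = 1.600 × 729 = 1166.4 mm.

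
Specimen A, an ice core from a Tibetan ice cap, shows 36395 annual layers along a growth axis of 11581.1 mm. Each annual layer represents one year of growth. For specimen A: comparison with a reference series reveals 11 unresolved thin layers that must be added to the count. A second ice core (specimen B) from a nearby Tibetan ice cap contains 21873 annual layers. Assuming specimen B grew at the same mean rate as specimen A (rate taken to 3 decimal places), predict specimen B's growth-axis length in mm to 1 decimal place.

Specimen A: correcting the raw count gives 36395 + 11 = 36406 true annual layers.
A: Mean rate = 11581.1 mm / 36406 years ≈ 0.318 mm/year.
For B, 0.318 mm/year × 21873 years = 6955.6 mm.

6955.6 mm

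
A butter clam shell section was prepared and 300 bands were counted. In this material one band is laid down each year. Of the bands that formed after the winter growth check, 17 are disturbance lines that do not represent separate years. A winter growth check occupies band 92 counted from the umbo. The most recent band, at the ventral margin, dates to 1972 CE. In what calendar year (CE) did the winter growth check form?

Between band 92 and the ventral margin there are 300 − 92 = 208 bands.
208 − 17 false = 191 true bands after the winter growth check.
The band at the ventral margin is 1972 CE, so the winter growth check dates to 1972 − 191 = 1781 CE.

1781 CE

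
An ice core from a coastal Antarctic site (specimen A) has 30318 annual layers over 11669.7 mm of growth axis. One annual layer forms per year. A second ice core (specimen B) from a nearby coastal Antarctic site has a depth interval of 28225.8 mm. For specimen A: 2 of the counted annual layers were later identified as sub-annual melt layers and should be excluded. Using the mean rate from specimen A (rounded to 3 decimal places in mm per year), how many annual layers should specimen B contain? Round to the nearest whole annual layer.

Specimen A: correcting the raw count gives 30318 − 2 = 30316 true annual layers.
A: 11669.7 mm over 30316 years gives 11669.7 / 30316 ≈ 0.385 mm/yr.
Specimen B: 28225.8 mm / 0.385 mm per year = 73313.77 years ≈ 73314 annual layers.

73314 annual layers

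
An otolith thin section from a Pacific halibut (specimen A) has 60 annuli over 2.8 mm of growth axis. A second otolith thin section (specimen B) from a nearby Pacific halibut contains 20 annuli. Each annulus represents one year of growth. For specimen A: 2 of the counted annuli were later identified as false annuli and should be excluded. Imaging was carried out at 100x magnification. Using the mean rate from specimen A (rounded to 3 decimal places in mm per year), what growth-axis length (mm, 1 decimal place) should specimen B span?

Specimen A: adjusted count: 60 − 2 = 58 annuli.
A: Extension rate ≈ 2.8 / 58 = 0.048 mm per year.
For B, 0.048 mm/year × 20 years = 1.0 mm.

1.0 mm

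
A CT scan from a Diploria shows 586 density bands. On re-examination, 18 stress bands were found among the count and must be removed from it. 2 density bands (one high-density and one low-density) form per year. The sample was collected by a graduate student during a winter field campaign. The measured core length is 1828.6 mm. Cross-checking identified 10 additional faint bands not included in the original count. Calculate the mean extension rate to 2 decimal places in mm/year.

Adjusted count: 586 − 18 + 10 = 578 density bands.
With 2 density bands per year, 578 / 2 = 289 years.
1828.6 mm over 289 years gives 1828.6 / 289 ≈ 6.33 mm/year.

6.33 mm/year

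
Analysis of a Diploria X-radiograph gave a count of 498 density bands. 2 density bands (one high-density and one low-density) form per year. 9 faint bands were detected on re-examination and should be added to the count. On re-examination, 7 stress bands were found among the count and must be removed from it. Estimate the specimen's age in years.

After corrections the count is 498 − 7 + 9 = 500 density bands.
With 2 density bands per year, 500 / 2 = 250 years.

250 years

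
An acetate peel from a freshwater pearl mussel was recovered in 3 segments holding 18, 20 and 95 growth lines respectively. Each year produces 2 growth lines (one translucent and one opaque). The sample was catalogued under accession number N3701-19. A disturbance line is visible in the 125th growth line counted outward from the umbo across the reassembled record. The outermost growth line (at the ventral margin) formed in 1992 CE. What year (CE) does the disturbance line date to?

1988 CE

Total growth lines = 18 + 20 + 95 = 133.
133 − 125 = 8 growth lines lie beyond the disturbance line toward the ventral margin.
8 growth lines at 2 per year is 8 / 2 = 4 years.
The growth line at the ventral margin is 1992 CE, so the disturbance line dates to 1992 − 4 = 1988 CE.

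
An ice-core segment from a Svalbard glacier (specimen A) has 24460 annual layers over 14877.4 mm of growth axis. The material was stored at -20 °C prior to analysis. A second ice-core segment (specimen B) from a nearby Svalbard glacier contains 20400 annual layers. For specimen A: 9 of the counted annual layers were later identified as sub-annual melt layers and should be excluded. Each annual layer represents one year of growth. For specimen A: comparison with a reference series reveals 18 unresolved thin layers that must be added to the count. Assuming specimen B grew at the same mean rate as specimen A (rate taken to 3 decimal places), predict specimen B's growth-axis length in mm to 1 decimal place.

12403.2 mm

Specimen A: adjusted count: 24460 − 9 + 18 = 24469 annual layers.
A: Extension rate ≈ 14877.4 / 24469 = 0.608 mm/yr.
For B, 0.608 mm/year × 20400 years = 12403.2 mm.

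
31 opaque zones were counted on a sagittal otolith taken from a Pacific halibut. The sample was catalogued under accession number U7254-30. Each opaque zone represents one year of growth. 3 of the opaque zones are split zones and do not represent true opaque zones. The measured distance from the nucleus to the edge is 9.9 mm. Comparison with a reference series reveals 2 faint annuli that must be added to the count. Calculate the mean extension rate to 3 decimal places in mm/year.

0.330 mm/year

After corrections the count is 31 − 3 + 2 = 30 opaque zones.
Extension rate ≈ 9.9 / 30 = 0.330 mm/year.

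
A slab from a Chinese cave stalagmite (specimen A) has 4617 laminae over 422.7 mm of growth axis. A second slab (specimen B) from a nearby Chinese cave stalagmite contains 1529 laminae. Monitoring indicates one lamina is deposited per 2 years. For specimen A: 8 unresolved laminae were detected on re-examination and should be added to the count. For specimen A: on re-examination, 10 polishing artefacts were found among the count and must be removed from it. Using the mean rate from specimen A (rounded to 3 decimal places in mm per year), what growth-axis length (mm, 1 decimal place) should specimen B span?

140.7 mm

Specimen A: after corrections the count is 4617 − 10 + 8 = 4615 laminae.
Specimen A: multiplying by 2 years per lamina: 4615 × 2 = 9230 years.
A: 422.7 mm over 9230 years gives 422.7 / 9230 ≈ 0.046 mm per year.
Specimen B: multiplying by 2 years per lamina: 1529 × 2 = 3058 years. Length of B = 0.046 × 3058 = 140.7 mm.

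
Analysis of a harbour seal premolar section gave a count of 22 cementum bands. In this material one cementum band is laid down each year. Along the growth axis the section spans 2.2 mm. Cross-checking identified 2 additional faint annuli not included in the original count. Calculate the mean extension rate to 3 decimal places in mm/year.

True cementum band count = 22 + 2 = 24.
2.2 mm over 24 years gives 2.2 / 24 ≈ 0.092 mm/year.

0.092 mm/year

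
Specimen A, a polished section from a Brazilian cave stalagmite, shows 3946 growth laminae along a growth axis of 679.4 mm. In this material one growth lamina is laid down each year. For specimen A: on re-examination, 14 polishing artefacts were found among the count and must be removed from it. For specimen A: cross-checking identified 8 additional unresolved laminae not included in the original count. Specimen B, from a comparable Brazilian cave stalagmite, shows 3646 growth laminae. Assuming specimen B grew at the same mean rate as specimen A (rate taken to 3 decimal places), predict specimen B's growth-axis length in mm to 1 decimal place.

Specimen A: true growth lamina count = 3946 − 14 + 8 = 3940.
A: 679.4 mm over 3940 years gives 679.4 / 3940 ≈ 0.172 mm/year.
Length of B = 0.172 × 3646 = 627.1 mm.

627.1 mm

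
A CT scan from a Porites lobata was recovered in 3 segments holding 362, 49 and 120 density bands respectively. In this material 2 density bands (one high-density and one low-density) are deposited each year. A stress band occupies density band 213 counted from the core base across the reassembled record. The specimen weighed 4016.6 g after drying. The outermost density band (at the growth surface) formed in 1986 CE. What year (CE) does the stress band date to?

Total density bands = 362 + 49 + 120 = 531.
Between density band 213 and the growth surface there are 531 − 213 = 318 density bands.
With 2 density bands per year, 318 / 2 = 159 years.
Counting back 159 years from 1986 CE places the stress band in 1986 − 159 = 1827 CE.

1827 CE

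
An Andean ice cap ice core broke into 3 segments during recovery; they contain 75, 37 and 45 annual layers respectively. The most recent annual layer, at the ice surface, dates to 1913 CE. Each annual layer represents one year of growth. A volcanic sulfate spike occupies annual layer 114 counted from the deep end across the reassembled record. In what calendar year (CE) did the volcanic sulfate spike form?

1870 CE

Total annual layers = 75 + 37 + 45 = 157.
Between annual layer 114 and the ice surface there are 157 − 114 = 43 annual layers.
Counting back 43 years from 1913 CE places the volcanic sulfate spike in 1913 − 43 = 1870 CE.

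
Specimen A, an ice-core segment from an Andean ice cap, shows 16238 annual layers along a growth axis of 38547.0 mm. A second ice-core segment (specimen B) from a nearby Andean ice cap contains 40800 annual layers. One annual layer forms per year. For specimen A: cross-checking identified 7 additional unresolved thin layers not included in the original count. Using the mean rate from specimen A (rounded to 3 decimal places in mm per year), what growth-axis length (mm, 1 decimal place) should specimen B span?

96818.4 mm

Specimen A: after corrections the count is 16238 + 7 = 16245 annual layers.
A: 38547.0 mm over 16245 years gives 38547.0 / 16245 ≈ 2.373 mm/yr.
B's length ≈ 2.373 × 40800 = 96818.4 mm.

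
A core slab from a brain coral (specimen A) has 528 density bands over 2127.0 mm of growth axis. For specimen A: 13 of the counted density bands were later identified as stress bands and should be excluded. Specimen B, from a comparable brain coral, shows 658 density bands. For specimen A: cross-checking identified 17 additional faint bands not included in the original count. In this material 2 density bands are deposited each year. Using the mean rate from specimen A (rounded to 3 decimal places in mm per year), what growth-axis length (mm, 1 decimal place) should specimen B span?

Specimen A: correcting the raw count gives 528 − 13 + 17 = 532 true density bands.
Specimen A: dividing by 2 density bands per year: 532 / 2 = 266 years.
A: 2127.0 mm over 266 years gives 2127.0 / 266 ≈ 7.996 mm per year.
Specimen B: dividing by 2 density bands per year: 658 / 2 = 329 years. B's length ≈ 7.996 × 329 = 2630.7 mm.

2630.7 mm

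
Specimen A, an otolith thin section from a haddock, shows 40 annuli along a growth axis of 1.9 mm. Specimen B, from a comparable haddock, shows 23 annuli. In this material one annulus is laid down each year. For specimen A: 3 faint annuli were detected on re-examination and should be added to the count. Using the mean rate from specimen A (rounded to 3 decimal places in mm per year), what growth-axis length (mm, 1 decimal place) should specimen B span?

Specimen A: after corrections the count is 40 + 3 = 43 annuli.
A: 1.9 mm over 43 years gives 1.9 / 43 ≈ 0.044 mm per year.
For B, 0.044 mm/year × 23 years = 1.0 mm.

1.0 mm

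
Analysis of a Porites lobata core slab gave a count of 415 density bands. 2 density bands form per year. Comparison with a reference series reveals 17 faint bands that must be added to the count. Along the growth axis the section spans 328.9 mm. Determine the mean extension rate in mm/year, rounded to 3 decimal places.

Correcting the raw count gives 415 + 17 = 432 true density bands.
With 2 density bands per year, 432 / 2 = 216 years.
Extension rate ≈ 328.9 / 216 = 1.523 mm/year.

1.523 mm/year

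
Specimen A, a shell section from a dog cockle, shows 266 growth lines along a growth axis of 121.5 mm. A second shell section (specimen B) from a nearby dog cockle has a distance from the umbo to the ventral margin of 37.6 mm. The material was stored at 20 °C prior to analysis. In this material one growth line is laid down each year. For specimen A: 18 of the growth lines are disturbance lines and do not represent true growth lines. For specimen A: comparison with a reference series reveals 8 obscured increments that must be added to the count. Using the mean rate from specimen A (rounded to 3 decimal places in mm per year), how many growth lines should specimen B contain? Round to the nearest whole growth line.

Specimen A: after corrections the count is 266 − 18 + 8 = 256 growth lines.
A: Mean rate = 121.5 mm / 256 years ≈ 0.475 mm/yr.
B spans 37.6 / 0.475 = 79.16 years ≈ 79 growth lines.

79 growth lines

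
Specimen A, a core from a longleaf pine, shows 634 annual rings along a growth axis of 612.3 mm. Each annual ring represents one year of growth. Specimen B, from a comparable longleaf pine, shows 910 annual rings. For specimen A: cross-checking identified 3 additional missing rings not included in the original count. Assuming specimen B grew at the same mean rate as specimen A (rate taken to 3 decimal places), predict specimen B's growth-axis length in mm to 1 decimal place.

Specimen A: after corrections the count is 634 + 3 = 637 annual rings.
A: Mean rate = 612.3 mm / 637 years ≈ 0.961 mm/year.
Length of B = 0.961 × 910 = 874.5 mm.

874.5 mm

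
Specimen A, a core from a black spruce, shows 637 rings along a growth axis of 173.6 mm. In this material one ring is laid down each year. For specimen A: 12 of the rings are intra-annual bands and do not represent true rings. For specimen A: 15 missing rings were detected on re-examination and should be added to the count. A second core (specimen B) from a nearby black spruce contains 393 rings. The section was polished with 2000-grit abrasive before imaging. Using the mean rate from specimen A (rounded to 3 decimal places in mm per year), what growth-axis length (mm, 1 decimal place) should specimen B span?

106.5 mm

Specimen A: after corrections the count is 637 − 12 + 15 = 640 rings.
A: Extension rate ≈ 173.6 / 640 = 0.271 mm per year.
B's length ≈ 0.271 × 393 = 106.5 mm.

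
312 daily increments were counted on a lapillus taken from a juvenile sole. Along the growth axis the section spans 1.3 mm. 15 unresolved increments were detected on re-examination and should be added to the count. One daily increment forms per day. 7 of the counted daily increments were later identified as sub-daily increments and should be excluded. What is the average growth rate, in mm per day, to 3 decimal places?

After corrections the count is 312 − 7 + 15 = 320 daily increments.
Extension rate ≈ 1.3 / 320 = 0.004 mm per day.

0.004 mm per day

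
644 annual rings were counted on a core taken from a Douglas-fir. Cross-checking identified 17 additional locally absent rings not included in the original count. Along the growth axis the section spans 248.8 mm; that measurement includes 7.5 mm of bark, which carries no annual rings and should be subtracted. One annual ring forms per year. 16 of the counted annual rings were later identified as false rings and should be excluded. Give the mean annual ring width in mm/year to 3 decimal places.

Adjusted count: 644 − 16 + 17 = 645 annual rings.
Net length = 248.8 − 7.5 = 241.3 mm.
Mean rate = 241.3 mm / 645 years ≈ 0.374 mm/year.

0.374 mm/year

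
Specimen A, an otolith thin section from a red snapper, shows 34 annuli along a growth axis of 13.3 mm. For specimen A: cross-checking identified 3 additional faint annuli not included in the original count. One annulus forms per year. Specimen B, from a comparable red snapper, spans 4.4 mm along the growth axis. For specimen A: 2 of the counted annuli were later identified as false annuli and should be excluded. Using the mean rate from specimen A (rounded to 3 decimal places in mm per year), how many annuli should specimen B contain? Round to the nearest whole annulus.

12 annuli

Specimen A: after corrections the count is 34 − 2 + 3 = 35 annuli.
A: 13.3 mm over 35 years gives 13.3 / 35 ≈ 0.380 mm per year.
Specimen B: 4.4 mm / 0.380 mm per year = 11.58 years ≈ 12 annuli.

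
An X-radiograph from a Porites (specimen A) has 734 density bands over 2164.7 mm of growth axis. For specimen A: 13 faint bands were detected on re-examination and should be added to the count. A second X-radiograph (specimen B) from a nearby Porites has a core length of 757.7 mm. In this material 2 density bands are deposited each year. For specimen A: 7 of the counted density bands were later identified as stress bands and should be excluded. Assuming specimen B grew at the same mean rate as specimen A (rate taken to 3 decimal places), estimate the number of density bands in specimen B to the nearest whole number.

259 density bands

Specimen A: after corrections the count is 734 − 7 + 13 = 740 density bands.
Specimen A: 740 density bands at 2 per year is 740 / 2 = 370 years.
A: Extension rate ≈ 2164.7 / 370 = 5.851 mm/year.
Specimen B: 757.7 mm / 5.851 mm per year = 129.50 years; at 2 density bands per year that is 129.50 × 2 ≈ 259 density bands.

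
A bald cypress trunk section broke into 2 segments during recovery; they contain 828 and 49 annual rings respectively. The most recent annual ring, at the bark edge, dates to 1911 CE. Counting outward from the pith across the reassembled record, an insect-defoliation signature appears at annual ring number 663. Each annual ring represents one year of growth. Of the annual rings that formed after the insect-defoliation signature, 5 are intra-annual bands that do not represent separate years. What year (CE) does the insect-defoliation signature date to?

Total annual rings = 828 + 49 = 877.
Between annual ring 663 and the bark edge there are 877 − 663 = 214 annual rings.
Removing the 5 false annual rings leaves 214 − 5 = 209 true annual rings beyond the insect-defoliation signature.
The annual ring at the bark edge is 1911 CE, so the insect-defoliation signature dates to 1911 − 209 = 1702 CE.

1702 CE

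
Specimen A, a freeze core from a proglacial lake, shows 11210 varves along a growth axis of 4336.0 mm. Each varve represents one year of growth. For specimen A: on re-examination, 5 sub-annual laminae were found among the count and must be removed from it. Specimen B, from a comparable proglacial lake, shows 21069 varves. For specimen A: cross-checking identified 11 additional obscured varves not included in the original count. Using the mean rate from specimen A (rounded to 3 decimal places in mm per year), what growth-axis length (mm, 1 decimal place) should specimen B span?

8153.7 mm

Specimen A: after corrections the count is 11210 − 5 + 11 = 11216 varves.
A: 4336.0 mm over 11216 years gives 4336.0 / 11216 ≈ 0.387 mm/yr.
B's length ≈ 0.387 × 21069 = 8153.7 mm.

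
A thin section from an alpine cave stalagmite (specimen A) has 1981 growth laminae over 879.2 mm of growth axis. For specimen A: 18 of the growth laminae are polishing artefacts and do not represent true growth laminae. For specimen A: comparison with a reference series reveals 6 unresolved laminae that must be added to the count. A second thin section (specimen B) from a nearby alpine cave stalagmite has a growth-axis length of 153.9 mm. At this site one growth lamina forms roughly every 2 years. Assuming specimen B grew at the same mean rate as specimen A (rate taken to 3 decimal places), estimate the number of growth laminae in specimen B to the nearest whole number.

345 growth laminae

Specimen A: correcting the raw count gives 1981 − 18 + 6 = 1969 true growth laminae.
Specimen A: multiplying by 2 years per growth lamina: 1969 × 2 = 3938 years.
A: 879.2 mm over 3938 years gives 879.2 / 3938 ≈ 0.223 mm/year.
For B, 153.9 / 0.223 = 690.13 years; at 2 years per growth lamina that is 690.13 / 2 ≈ 345 growth laminae.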